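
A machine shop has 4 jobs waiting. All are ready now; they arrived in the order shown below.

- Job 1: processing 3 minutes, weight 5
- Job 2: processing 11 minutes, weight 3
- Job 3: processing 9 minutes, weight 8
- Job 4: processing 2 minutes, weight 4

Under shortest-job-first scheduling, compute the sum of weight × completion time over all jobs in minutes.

SPT (increasing processing time): Job 4 Job 1 Job 3 Job 2.
Job 4: finishes 2, weight 4, w·C = 8
Job 1: finishes 5, weight 5, w·C = 25
Job 3: finishes 14, weight 8, w·C = 112
Job 2: finishes 25, weight 3, w·C = 75
Sum = 8+25+112+75 = 220.

220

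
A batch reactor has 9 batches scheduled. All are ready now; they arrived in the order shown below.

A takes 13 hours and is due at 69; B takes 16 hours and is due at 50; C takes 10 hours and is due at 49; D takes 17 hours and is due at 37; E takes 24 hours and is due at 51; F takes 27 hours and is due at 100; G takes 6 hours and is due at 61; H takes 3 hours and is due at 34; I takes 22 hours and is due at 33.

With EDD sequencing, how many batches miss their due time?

EDD (increasing due date): I H D C B E G A F.
I: 0→22, due 33, tardiness 0
H: 22→25, due 34, tardiness 0
D: 25→42, due 37, tardiness 5
C: 42→52, due 49, tardiness 3
B: 52→68, due 50, tardiness 18
E: 68→92, due 51, tardiness 41
G: 92→98, due 61, tardiness 37
A: 98→111, due 69, tardiness 42
F: 111→138, due 100, tardiness 38
Late batches: 7.

7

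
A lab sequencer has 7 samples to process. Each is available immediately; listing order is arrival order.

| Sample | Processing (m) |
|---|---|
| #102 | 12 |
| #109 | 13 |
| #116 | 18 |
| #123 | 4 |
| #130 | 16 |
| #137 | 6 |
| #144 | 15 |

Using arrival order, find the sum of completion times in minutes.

343

FIFO (arrival order): #102 #109 #116 #123 #130 #137 #144.
#102: 0→12
#109: 12→25
#116: 25→43
#123: 43→47
#130: 47→63
#137: 63→69
#144: 69→84
Sum = 12+25+43+47+63+69+84 = 343.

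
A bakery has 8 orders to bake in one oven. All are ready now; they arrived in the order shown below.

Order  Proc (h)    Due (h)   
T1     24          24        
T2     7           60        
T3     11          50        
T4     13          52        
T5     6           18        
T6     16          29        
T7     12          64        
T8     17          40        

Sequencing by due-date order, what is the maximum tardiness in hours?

42

EDD (increasing due date): T5 T1 T6 T8 T3 T4 T2 T7.
T5: 0→6, due 18, tardiness 0
T1: 6→30, due 24, tardiness 6
T6: 30→46, due 29, tardiness 17
T8: 46→63, due 40, tardiness 23
T3: 63→74, due 50, tardiness 24
T4: 74→87, due 52, tardiness 35
T2: 87→94, due 60, tardiness 34
T7: 94→106, due 64, tardiness 42
Maximum = 42.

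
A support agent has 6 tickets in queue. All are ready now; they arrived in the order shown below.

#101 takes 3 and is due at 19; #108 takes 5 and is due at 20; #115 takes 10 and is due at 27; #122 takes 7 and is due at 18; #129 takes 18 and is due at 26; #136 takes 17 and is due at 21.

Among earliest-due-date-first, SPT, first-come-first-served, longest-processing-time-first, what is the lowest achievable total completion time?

EDD (increasing due date): #122 #101 #108 #136 #129 #115.
#122: 0→7
#101: 7→10
#108: 10→15
#136: 15→32
#129: 32→50
#115: 50→60
Sum = 7+10+15+32+50+60 = 174.
SPT (increasing processing time): #101 #108 #122 #115 #136 #129.
#101: 0→3
#108: 3→8
#122: 8→15
#115: 15→25
#136: 25→42
#129: 42→60
Sum = 3+8+15+25+42+60 = 153.
FIFO (arrival order): #101 #108 #115 #122 #129 #136.
#101: 0→3
#108: 3→8
#115: 8→18
#122: 18→25
#129: 25→43
#136: 43→60
Sum = 3+8+18+25+43+60 = 157.
LPT (decreasing processing time): #129 #136 #115 #122 #108 #101.
#129: 0→18
#136: 18→35
#115: 35→45
#122: 45→52
#108: 52→57
#101: 57→60
Sum = 18+35+45+52+57+60 = 267.
EDD 174, SPT 153, FIFO 157, LPT 267 → minimum 153.

153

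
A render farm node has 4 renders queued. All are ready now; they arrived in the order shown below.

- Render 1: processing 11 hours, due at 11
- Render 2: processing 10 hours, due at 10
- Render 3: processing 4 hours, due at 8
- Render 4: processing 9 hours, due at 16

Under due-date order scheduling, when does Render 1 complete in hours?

EDD (increasing due date): Render 3 Render 2 Render 1 Render 4.
Render 3: 0→4
Render 2: 4→14
Render 1: 14→25

25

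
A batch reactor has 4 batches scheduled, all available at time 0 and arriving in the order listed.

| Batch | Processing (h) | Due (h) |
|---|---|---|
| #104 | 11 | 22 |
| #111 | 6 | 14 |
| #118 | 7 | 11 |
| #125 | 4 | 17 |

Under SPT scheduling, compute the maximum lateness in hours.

6

SPT (increasing processing time): #125 #111 #118 #104.
#125: 0→4, due 17, lateness -13
#111: 4→10, due 14, lateness -4
#118: 10→17, due 11, lateness 6
#104: 17→28, due 22, lateness 6
Maximum = 6.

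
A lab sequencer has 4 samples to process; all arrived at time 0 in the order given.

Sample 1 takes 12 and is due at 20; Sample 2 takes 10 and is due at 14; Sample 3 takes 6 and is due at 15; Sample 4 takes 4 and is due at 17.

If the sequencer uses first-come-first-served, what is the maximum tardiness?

15

FIFO (arrival order): Sample 1 Sample 2 Sample 3 Sample 4.
Sample 1: 0→12, due 20, tardiness 0
Sample 2: 12→22, due 14, tardiness 8
Sample 3: 22→28, due 15, tardiness 13
Sample 4: 28→32, due 17, tardiness 15
Maximum = 15.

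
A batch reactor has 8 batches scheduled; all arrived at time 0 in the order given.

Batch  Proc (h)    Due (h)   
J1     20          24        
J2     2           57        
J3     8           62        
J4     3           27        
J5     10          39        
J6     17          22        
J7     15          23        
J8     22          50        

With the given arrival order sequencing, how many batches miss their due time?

5

FIFO (arrival order): J1 J2 J3 J4 J5 J6 J7 J8.
J1: 0→20, due 24, tardiness 0
J2: 20→22, due 57, tardiness 0
J3: 22→30, due 62, tardiness 0
J4: 30→33, due 27, tardiness 6
J5: 33→43, due 39, tardiness 4
J6: 43→60, due 22, tardiness 38
J7: 60→75, due 23, tardiness 52
J8: 75→97, due 50, tardiness 47
Late batches: 5.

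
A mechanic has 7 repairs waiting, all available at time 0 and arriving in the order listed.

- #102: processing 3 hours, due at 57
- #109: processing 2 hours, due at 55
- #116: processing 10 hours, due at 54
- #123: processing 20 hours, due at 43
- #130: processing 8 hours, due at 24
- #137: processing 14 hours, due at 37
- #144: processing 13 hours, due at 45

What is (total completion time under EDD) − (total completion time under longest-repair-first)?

-32

EDD (increasing due date): #130 #137 #123 #144 #116 #109 #102.
#130: 0→8
#137: 8→22
#123: 22→42
#144: 42→55
#116: 55→65
#109: 65→67
#102: 67→70
Sum = 8+22+42+55+65+67+70 = 329.
LPT (decreasing processing time): #123 #137 #144 #116 #130 #102 #109.
#123: 0→20
#137: 20→34
#144: 34→47
#116: 47→57
#130: 57→65
#102: 65→68
#109: 68→70
Sum = 20+34+47+57+65+68+70 = 361.
Difference = 329 − 361 = -32.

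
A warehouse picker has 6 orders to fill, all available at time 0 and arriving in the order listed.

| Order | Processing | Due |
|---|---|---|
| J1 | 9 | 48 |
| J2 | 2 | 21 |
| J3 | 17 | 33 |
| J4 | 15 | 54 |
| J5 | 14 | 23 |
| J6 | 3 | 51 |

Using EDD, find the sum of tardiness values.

EDD (increasing due date): J2 J5 J3 J1 J6 J4.
J2: 0→2, due 21, tardiness 0
J5: 2→16, due 23, tardiness 0
J3: 16→33, due 33, tardiness 0
J1: 33→42, due 48, tardiness 0
J6: 42→45, due 51, tardiness 0
J4: 45→60, due 54, tardiness 6
Sum = 0+0+0+0+0+6 = 6.

6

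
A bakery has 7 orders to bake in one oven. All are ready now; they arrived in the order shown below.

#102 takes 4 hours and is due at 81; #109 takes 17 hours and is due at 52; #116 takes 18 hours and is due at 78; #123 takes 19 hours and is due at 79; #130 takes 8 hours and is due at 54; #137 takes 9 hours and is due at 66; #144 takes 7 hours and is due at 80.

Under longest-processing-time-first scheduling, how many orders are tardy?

LPT (decreasing processing time): #123 #116 #109 #137 #130 #144 #102.
#123: 0→19, due 79, tardiness 0
#116: 19→37, due 78, tardiness 0
#109: 37→54, due 52, tardiness 2
#137: 54→63, due 66, tardiness 0
#130: 63→71, due 54, tardiness 17
#144: 71→78, due 80, tardiness 0
#102: 78→82, due 81, tardiness 1
Late orders: 3.

3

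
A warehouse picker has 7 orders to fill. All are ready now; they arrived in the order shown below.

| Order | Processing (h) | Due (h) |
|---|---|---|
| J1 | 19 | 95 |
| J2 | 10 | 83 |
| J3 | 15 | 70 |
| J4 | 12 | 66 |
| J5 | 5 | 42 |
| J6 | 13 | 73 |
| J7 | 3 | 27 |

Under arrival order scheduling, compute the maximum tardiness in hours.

FIFO (arrival order): J1 J2 J3 J4 J5 J6 J7.
J1: 0→19, due 95, tardiness 0
J2: 19→29, due 83, tardiness 0
J3: 29→44, due 70, tardiness 0
J4: 44→56, due 66, tardiness 0
J5: 56→61, due 42, tardiness 19
J6: 61→74, due 73, tardiness 1
J7: 74→77, due 27, tardiness 50
Maximum = 50.

50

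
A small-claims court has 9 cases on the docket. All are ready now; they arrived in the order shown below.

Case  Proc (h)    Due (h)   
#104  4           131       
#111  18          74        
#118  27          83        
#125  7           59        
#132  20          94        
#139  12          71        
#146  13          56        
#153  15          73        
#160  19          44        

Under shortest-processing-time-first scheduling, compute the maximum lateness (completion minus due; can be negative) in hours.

52

SPT (increasing processing time): #104 #125 #139 #146 #153 #111 #160 #132 #118.
#104: 0→4, due 131, lateness -127
#125: 4→11, due 59, lateness -48
#139: 11→23, due 71, lateness -48
#146: 23→36, due 56, lateness -20
#153: 36→51, due 73, lateness -22
#111: 51→69, due 74, lateness -5
#160: 69→88, due 44, lateness 44
#132: 88→108, due 94, lateness 14
#118: 108→135, due 83, lateness 52
Maximum = 52.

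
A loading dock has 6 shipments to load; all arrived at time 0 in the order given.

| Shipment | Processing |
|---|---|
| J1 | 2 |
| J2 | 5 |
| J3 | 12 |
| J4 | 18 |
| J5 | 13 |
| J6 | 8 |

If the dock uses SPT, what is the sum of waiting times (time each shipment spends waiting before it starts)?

SPT (increasing processing time): J1 J2 J6 J3 J5 J4.
J1: waits 0, runs 0→2
J2: waits 2, runs 2→7
J6: waits 7, runs 7→15
J3: waits 15, runs 15→27
J5: waits 27, runs 27→40
J4: waits 40, runs 40→58
Sum = 0+2+7+15+27+40 = 91.

91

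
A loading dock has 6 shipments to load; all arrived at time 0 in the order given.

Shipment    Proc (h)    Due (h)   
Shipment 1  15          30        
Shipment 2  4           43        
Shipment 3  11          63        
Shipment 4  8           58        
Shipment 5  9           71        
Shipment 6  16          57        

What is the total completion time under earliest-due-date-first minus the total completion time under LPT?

-33

EDD (increasing due date): Shipment 1 Shipment 2 Shipment 6 Shipment 4 Shipment 3 Shipment 5.
Shipment 1: 0→15
Shipment 2: 15→19
Shipment 6: 19→35
Shipment 4: 35→43
Shipment 3: 43→54
Shipment 5: 54→63
Sum = 15+19+35+43+54+63 = 229.
LPT (decreasing processing time): Shipment 6 Shipment 1 Shipment 3 Shipment 5 Shipment 4 Shipment 2.
Shipment 6: 0→16
Shipment 1: 16→31
Shipment 3: 31→42
Shipment 5: 42→51
Shipment 4: 51→59
Shipment 2: 59→63
Sum = 16+31+42+51+59+63 = 262.
Difference = 229 − 262 = -33.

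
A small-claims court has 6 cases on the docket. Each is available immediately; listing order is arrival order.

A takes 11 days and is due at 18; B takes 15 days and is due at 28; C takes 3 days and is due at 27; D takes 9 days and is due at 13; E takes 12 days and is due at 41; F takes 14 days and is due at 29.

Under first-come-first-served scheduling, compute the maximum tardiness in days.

35

FIFO (arrival order): A B C D E F.
A: 0→11, due 18, tardiness 0
B: 11→26, due 28, tardiness 0
C: 26→29, due 27, tardiness 2
D: 29→38, due 13, tardiness 25
E: 38→50, due 41, tardiness 9
F: 50→64, due 29, tardiness 35
Maximum = 35.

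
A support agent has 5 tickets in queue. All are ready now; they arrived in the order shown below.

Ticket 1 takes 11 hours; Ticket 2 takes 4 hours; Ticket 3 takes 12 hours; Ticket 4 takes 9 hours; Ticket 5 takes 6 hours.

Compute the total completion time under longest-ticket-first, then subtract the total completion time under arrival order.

LPT (decreasing processing time): Ticket 3 Ticket 1 Ticket 4 Ticket 5 Ticket 2.
Ticket 3: 0→12
Ticket 1: 12→23
Ticket 4: 23→32
Ticket 5: 32→38
Ticket 2: 38→42
Sum = 12+23+32+38+42 = 147.
FIFO (arrival order): Ticket 1 Ticket 2 Ticket 3 Ticket 4 Ticket 5.
Ticket 1: 0→11
Ticket 2: 11→15
Ticket 3: 15→27
Ticket 4: 27→36
Ticket 5: 36→42
Sum = 11+15+27+36+42 = 131.
Difference = 147 − 131 = 16.

16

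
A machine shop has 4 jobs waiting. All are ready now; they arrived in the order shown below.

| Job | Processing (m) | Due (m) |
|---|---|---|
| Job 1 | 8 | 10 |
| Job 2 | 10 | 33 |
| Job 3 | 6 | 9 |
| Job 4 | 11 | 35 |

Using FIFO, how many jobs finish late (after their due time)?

FIFO (arrival order): Job 1 Job 2 Job 3 Job 4.
Job 1: 0→8, due 10, tardiness 0
Job 2: 8→18, due 33, tardiness 0
Job 3: 18→24, due 9, tardiness 15
Job 4: 24→35, due 35, tardiness 0
Late jobs: 1.

1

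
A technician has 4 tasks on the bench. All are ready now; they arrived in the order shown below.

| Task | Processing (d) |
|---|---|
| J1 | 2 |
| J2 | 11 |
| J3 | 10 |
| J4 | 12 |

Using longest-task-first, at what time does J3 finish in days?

LPT (decreasing processing time): J4 J2 J3 J1.
J4: 0→12
J2: 12→23
J3: 23→33

33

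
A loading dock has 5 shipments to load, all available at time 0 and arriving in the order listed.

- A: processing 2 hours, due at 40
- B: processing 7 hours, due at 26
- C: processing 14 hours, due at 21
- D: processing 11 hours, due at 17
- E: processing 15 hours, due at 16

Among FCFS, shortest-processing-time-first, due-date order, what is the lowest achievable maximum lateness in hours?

21

FIFO (arrival order): A B C D E.
A: 0→2, due 40, lateness -38
B: 2→9, due 26, lateness -17
C: 9→23, due 21, lateness 2
D: 23→34, due 17, lateness 17
E: 34→49, due 16, lateness 33
Maximum = 33.
SPT (increasing processing time): A B D C E.
A: 0→2, due 40, lateness -38
B: 2→9, due 26, lateness -17
D: 9→20, due 17, lateness 3
C: 20→34, due 21, lateness 13
E: 34→49, due 16, lateness 33
Maximum = 33.
EDD (increasing due date): E D C B A.
E: 0→15, due 16, lateness -1
D: 15→26, due 17, lateness 9
C: 26→40, due 21, lateness 19
B: 40→47, due 26, lateness 21
A: 47→49, due 40, lateness 9
Maximum = 21.
FIFO 33, SPT 33, EDD 21 → minimum 21.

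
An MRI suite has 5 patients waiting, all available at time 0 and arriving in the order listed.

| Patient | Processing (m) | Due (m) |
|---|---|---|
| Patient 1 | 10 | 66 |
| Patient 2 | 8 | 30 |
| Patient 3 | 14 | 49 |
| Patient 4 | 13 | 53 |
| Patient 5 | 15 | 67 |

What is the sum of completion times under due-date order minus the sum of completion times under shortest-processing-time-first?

EDD (increasing due date): Patient 2 Patient 3 Patient 4 Patient 1 Patient 5.
Patient 2: 0→8
Patient 3: 8→22
Patient 4: 22→35
Patient 1: 35→45
Patient 5: 45→60
Sum = 8+22+35+45+60 = 170.
SPT (increasing processing time): Patient 2 Patient 1 Patient 4 Patient 3 Patient 5.
Patient 2: 0→8
Patient 1: 8→18
Patient 4: 18→31
Patient 3: 31→45
Patient 5: 45→60
Sum = 8+18+31+45+60 = 162.
Difference = 170 − 162 = 8.

8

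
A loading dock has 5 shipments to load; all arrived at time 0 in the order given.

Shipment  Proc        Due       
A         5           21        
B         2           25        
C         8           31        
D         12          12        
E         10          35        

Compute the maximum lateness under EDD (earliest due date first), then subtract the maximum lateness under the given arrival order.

-13

EDD (increasing due date): D A B C E.
D: 0→12, due 12, lateness 0
A: 12→17, due 21, lateness -4
B: 17→19, due 25, lateness -6
C: 19→27, due 31, lateness -4
E: 27→37, due 35, lateness 2
Maximum = 2.
FIFO (arrival order): A B C D E.
A: 0→5, due 21, lateness -16
B: 5→7, due 25, lateness -18
C: 7→15, due 31, lateness -16
D: 15→27, due 12, lateness 15
E: 27→37, due 35, lateness 2
Maximum = 15.
Difference = 2 − 15 = -13.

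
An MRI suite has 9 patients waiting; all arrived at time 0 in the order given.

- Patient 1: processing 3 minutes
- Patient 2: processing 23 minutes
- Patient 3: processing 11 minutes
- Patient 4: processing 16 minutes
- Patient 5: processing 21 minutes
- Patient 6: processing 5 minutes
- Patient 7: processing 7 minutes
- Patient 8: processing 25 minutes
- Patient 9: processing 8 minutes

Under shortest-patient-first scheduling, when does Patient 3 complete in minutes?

SPT (increasing processing time): Patient 1 Patient 6 Patient 7 Patient 9 Patient 3 Patient 4 Patient 5 Patient 2 Patient 8.
Patient 1: 0→3
Patient 6: 3→8
Patient 7: 8→15
Patient 9: 15→23
Patient 3: 23→34

34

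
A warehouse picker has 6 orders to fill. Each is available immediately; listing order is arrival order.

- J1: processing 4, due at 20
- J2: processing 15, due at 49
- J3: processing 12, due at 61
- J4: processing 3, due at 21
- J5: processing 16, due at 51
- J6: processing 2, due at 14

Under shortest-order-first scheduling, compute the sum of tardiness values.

SPT (increasing processing time): J6 J4 J1 J3 J2 J5.
J6: 0→2, due 14, tardiness 0
J4: 2→5, due 21, tardiness 0
J1: 5→9, due 20, tardiness 0
J3: 9→21, due 61, tardiness 0
J2: 21→36, due 49, tardiness 0
J5: 36→52, due 51, tardiness 1
Sum = 0+0+0+0+0+1 = 1.

1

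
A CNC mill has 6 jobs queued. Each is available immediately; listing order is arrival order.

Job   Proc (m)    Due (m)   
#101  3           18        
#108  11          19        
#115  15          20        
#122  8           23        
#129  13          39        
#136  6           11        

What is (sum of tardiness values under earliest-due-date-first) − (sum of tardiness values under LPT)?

EDD (increasing due date): #136 #101 #108 #115 #122 #129.
#136: 0→6, due 11, tardiness 0
#101: 6→9, due 18, tardiness 0
#108: 9→20, due 19, tardiness 1
#115: 20→35, due 20, tardiness 15
#122: 35→43, due 23, tardiness 20
#129: 43→56, due 39, tardiness 17
Sum = 0+0+1+15+20+17 = 53.
LPT (decreasing processing time): #115 #129 #108 #122 #136 #101.
#115: 0→15, due 20, tardiness 0
#129: 15→28, due 39, tardiness 0
#108: 28→39, due 19, tardiness 20
#122: 39→47, due 23, tardiness 24
#136: 47→53, due 11, tardiness 42
#101: 53→56, due 18, tardiness 38
Sum = 0+0+20+24+42+38 = 124.
Difference = 53 − 124 = -71.

-71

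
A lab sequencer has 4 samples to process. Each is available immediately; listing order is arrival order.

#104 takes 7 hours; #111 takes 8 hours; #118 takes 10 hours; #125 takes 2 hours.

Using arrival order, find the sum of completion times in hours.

74

FIFO (arrival order): #104 #111 #118 #125.
#104: 0→7
#111: 7→15
#118: 15→25
#125: 25→27
Sum = 7+15+25+27 = 74.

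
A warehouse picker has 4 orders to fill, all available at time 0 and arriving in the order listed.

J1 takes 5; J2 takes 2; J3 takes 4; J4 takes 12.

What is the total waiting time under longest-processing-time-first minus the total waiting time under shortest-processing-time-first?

31

LPT (decreasing processing time): J4 J1 J3 J2.
J4: waits 0, runs 0→12
J1: waits 12, runs 12→17
J3: waits 17, runs 17→21
J2: waits 21, runs 21→23
Sum = 0+12+17+21 = 50.
SPT (increasing processing time): J2 J3 J1 J4.
J2: waits 0, runs 0→2
J3: waits 2, runs 2→6
J1: waits 6, runs 6→11
J4: waits 11, runs 11→23
Sum = 0+2+6+11 = 19.
Difference = 50 − 19 = 31.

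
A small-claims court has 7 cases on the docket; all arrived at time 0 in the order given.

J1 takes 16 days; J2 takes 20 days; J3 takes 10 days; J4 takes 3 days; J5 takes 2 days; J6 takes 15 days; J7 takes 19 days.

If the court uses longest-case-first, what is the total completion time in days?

432

LPT (decreasing processing time): J2 J7 J1 J6 J3 J4 J5.
J2: 0→20
J7: 20→39
J1: 39→55
J6: 55→70
J3: 70→80
J4: 80→83
J5: 83→85
Sum = 20+39+55+70+80+83+85 = 432.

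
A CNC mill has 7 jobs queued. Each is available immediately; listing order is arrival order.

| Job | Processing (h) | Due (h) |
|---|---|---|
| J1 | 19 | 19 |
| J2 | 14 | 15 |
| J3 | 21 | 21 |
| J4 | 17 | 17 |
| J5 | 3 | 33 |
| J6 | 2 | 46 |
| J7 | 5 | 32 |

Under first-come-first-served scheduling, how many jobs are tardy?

6

FIFO (arrival order): J1 J2 J3 J4 J5 J6 J7.
J1: 0→19, due 19, tardiness 0
J2: 19→33, due 15, tardiness 18
J3: 33→54, due 21, tardiness 33
J4: 54→71, due 17, tardiness 54
J5: 71→74, due 33, tardiness 41
J6: 74→76, due 46, tardiness 30
J7: 76→81, due 32, tardiness 49
Late jobs: 6.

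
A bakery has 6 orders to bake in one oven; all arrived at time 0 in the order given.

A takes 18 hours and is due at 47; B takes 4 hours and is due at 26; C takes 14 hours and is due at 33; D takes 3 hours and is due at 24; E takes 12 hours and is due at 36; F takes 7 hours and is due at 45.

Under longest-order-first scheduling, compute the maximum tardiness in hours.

34

LPT (decreasing processing time): A C E F B D.
A: 0→18, due 47, tardiness 0
C: 18→32, due 33, tardiness 0
E: 32→44, due 36, tardiness 8
F: 44→51, due 45, tardiness 6
B: 51→55, due 26, tardiness 29
D: 55→58, due 24, tardiness 34
Maximum = 34.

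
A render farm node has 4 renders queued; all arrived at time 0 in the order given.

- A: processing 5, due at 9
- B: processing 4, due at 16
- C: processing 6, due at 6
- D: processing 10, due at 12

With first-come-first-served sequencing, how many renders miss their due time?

2

FIFO (arrival order): A B C D.
A: 0→5, due 9, tardiness 0
B: 5→9, due 16, tardiness 0
C: 9→15, due 6, tardiness 9
D: 15→25, due 12, tardiness 13
Late renders: 2.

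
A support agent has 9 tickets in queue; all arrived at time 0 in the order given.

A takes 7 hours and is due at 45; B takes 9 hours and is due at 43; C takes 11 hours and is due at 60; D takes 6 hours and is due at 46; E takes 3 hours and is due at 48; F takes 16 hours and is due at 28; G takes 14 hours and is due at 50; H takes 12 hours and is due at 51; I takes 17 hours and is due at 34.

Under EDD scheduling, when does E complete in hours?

EDD (increasing due date): F I B A D E G H C.
F: 0→16
I: 16→33
B: 33→42
A: 42→49
D: 49→55
E: 55→58

58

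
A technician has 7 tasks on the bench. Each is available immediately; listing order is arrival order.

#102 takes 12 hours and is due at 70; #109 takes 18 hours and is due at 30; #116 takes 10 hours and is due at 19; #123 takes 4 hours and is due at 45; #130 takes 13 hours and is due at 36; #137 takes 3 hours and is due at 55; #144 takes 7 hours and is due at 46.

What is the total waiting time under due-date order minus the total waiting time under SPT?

98

EDD (increasing due date): #116 #109 #130 #123 #144 #137 #102.
#116: waits 0, runs 0→10
#109: waits 10, runs 10→28
#130: waits 28, runs 28→41
#123: waits 41, runs 41→45
#144: waits 45, runs 45→52
#137: waits 52, runs 52→55
#102: waits 55, runs 55→67
Sum = 0+10+28+41+45+52+55 = 231.
SPT (increasing processing time): #137 #123 #144 #116 #102 #130 #109.
#137: waits 0, runs 0→3
#123: waits 3, runs 3→7
#144: waits 7, runs 7→14
#116: waits 14, runs 14→24
#102: waits 24, runs 24→36
#130: waits 36, runs 36→49
#109: waits 49, runs 49→67
Sum = 0+3+7+14+24+36+49 = 133.
Difference = 231 − 133 = 98.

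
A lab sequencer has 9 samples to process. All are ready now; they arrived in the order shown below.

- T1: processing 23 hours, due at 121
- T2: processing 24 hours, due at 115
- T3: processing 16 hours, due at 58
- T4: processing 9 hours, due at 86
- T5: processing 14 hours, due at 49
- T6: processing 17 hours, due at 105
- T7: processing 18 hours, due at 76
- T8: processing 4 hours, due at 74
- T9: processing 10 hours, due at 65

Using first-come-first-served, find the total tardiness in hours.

208

FIFO (arrival order): T1 T2 T3 T4 T5 T6 T7 T8 T9.
T1: 0→23, due 121, tardiness 0
T2: 23→47, due 115, tardiness 0
T3: 47→63, due 58, tardiness 5
T4: 63→72, due 86, tardiness 0
T5: 72→86, due 49, tardiness 37
T6: 86→103, due 105, tardiness 0
T7: 103→121, due 76, tardiness 45
T8: 121→125, due 74, tardiness 51
T9: 125→135, due 65, tardiness 70
Sum = 0+0+5+0+37+0+45+51+70 = 208.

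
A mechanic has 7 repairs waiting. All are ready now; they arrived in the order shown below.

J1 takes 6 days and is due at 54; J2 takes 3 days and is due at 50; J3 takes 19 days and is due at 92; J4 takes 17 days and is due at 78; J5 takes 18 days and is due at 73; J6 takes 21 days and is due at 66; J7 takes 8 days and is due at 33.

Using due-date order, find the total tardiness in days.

0

EDD (increasing due date): J7 J2 J1 J6 J5 J4 J3.
J7: 0→8, due 33, tardiness 0
J2: 8→11, due 50, tardiness 0
J1: 11→17, due 54, tardiness 0
J6: 17→38, due 66, tardiness 0
J5: 38→56, due 73, tardiness 0
J4: 56→73, due 78, tardiness 0
J3: 73→92, due 92, tardiness 0
Sum = 0+0+0+0+0+0+0 = 0.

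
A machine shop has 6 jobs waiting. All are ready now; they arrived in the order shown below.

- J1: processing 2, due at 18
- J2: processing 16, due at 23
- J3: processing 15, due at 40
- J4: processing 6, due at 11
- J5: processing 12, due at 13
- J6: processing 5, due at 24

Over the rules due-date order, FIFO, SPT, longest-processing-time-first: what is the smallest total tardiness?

47

EDD (increasing due date): J4 J5 J1 J2 J6 J3.
J4: 0→6, due 11, tardiness 0
J5: 6→18, due 13, tardiness 5
J1: 18→20, due 18, tardiness 2
J2: 20→36, due 23, tardiness 13
J6: 36→41, due 24, tardiness 17
J3: 41→56, due 40, tardiness 16
Sum = 0+5+2+13+17+16 = 53.
FIFO (arrival order): J1 J2 J3 J4 J5 J6.
J1: 0→2, due 18, tardiness 0
J2: 2→18, due 23, tardiness 0
J3: 18→33, due 40, tardiness 0
J4: 33→39, due 11, tardiness 28
J5: 39→51, due 13, tardiness 38
J6: 51→56, due 24, tardiness 32
Sum = 0+0+0+28+38+32 = 98.
SPT (increasing processing time): J1 J6 J4 J5 J3 J2.
J1: 0→2, due 18, tardiness 0
J6: 2→7, due 24, tardiness 0
J4: 7→13, due 11, tardiness 2
J5: 13→25, due 13, tardiness 12
J3: 25→40, due 40, tardiness 0
J2: 40→56, due 23, tardiness 33
Sum = 0+0+2+12+0+33 = 47.
LPT (decreasing processing time): J2 J3 J5 J4 J6 J1.
J2: 0→16, due 23, tardiness 0
J3: 16→31, due 40, tardiness 0
J5: 31→43, due 13, tardiness 30
J4: 43→49, due 11, tardiness 38
J6: 49→54, due 24, tardiness 30
J1: 54→56, due 18, tardiness 38
Sum = 0+0+30+38+30+38 = 136.
EDD 53, FIFO 98, SPT 47, LPT 136 → minimum 47.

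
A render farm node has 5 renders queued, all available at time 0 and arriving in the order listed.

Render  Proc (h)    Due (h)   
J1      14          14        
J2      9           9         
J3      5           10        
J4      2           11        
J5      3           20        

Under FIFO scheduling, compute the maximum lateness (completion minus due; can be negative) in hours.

FIFO (arrival order): J1 J2 J3 J4 J5.
J1: 0→14, due 14, lateness 0
J2: 14→23, due 9, lateness 14
J3: 23→28, due 10, lateness 18
J4: 28→30, due 11, lateness 19
J5: 30→33, due 20, lateness 13
Maximum = 19.

19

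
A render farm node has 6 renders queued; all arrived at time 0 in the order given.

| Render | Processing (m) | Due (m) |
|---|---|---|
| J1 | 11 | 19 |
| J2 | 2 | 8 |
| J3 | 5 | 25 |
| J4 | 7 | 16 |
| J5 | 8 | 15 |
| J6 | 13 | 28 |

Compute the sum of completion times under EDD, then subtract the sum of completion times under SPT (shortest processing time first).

12

EDD (increasing due date): J2 J5 J4 J1 J3 J6.
J2: 0→2
J5: 2→10
J4: 10→17
J1: 17→28
J3: 28→33
J6: 33→46
Sum = 2+10+17+28+33+46 = 136.
SPT (increasing processing time): J2 J3 J4 J5 J1 J6.
J2: 0→2
J3: 2→7
J4: 7→14
J5: 14→22
J1: 22→33
J6: 33→46
Sum = 2+7+14+22+33+46 = 124.
Difference = 136 − 124 = 12.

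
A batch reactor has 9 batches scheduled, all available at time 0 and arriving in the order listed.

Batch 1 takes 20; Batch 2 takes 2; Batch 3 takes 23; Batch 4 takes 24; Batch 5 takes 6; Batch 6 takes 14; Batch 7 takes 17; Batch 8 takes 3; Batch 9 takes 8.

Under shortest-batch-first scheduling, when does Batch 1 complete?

70

SPT (increasing processing time): Batch 2 Batch 8 Batch 5 Batch 9 Batch 6 Batch 7 Batch 1 Batch 3 Batch 4.
Batch 2: 0→2
Batch 8: 2→5
Batch 5: 5→11
Batch 9: 11→19
Batch 6: 19→33
Batch 7: 33→50
Batch 1: 50→70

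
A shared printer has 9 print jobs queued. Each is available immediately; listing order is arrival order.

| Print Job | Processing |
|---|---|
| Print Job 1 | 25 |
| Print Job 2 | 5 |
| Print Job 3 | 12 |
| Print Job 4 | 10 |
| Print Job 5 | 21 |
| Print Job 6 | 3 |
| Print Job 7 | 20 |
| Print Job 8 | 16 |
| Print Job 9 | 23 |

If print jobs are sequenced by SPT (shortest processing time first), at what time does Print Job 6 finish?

3

SPT (increasing processing time): Print Job 6 Print Job 2 Print Job 4 Print Job 3 Print Job 8 Print Job 7 Print Job 5 Print Job 9 Print Job 1.
Print Job 6: 0→3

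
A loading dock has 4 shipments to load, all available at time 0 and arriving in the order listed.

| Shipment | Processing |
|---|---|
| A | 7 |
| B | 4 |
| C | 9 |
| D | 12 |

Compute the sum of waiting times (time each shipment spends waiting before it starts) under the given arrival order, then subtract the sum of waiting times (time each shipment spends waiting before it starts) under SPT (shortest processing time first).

FIFO (arrival order): A B C D.
A: waits 0, runs 0→7
B: waits 7, runs 7→11
C: waits 11, runs 11→20
D: waits 20, runs 20→32
Sum = 0+7+11+20 = 38.
SPT (increasing processing time): B A C D.
B: waits 0, runs 0→4
A: waits 4, runs 4→11
C: waits 11, runs 11→20
D: waits 20, runs 20→32
Sum = 0+4+11+20 = 35.
Difference = 38 − 35 = 3.

3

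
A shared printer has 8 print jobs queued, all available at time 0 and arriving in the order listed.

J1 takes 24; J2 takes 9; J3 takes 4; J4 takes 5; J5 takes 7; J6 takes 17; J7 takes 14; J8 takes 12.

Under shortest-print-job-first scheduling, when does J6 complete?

SPT (increasing processing time): J3 J4 J5 J2 J8 J7 J6 J1.
J3: 0→4
J4: 4→9
J5: 9→16
J2: 16→25
J8: 25→37
J7: 37→51
J6: 51→68

68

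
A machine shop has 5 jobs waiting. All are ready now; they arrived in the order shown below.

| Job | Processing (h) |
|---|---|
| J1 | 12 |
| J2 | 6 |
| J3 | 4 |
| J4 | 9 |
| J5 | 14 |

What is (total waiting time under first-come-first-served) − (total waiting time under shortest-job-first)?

19

FIFO (arrival order): J1 J2 J3 J4 J5.
J1: waits 0, runs 0→12
J2: waits 12, runs 12→18
J3: waits 18, runs 18→22
J4: waits 22, runs 22→31
J5: waits 31, runs 31→45
Sum = 0+12+18+22+31 = 83.
SPT (increasing processing time): J3 J2 J4 J1 J5.
J3: waits 0, runs 0→4
J2: waits 4, runs 4→10
J4: waits 10, runs 10→19
J1: waits 19, runs 19→31
J5: waits 31, runs 31→45
Sum = 0+4+10+19+31 = 64.
Difference = 83 − 64 = 19.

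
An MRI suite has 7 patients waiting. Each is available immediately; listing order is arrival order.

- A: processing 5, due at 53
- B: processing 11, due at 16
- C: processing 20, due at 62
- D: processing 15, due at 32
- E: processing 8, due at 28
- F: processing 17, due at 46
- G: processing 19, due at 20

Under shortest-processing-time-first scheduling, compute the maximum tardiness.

SPT (increasing processing time): A E B D F G C.
A: 0→5, due 53, tardiness 0
E: 5→13, due 28, tardiness 0
B: 13→24, due 16, tardiness 8
D: 24→39, due 32, tardiness 7
F: 39→56, due 46, tardiness 10
G: 56→75, due 20, tardiness 55
C: 75→95, due 62, tardiness 33
Maximum = 55.

55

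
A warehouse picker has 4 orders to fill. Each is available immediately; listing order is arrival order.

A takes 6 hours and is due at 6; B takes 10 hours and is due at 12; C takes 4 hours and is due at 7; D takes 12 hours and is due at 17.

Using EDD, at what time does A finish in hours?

6

EDD (increasing due date): A C B D.
A: 0→6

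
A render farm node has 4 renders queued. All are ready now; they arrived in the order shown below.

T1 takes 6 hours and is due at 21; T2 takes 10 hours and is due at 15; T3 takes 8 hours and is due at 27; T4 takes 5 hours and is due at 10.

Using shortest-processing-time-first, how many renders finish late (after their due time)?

SPT (increasing processing time): T4 T1 T3 T2.
T4: 0→5, due 10, tardiness 0
T1: 5→11, due 21, tardiness 0
T3: 11→19, due 27, tardiness 0
T2: 19→29, due 15, tardiness 14
Late renders: 1.

1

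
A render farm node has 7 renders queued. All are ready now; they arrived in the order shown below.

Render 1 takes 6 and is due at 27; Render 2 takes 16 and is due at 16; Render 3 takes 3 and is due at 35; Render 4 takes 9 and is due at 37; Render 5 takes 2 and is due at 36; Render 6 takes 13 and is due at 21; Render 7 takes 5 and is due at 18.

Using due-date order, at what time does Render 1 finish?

EDD (increasing due date): Render 2 Render 7 Render 6 Render 1 Render 3 Render 5 Render 4.
Render 2: 0→16
Render 7: 16→21
Render 6: 21→34
Render 1: 34→40

40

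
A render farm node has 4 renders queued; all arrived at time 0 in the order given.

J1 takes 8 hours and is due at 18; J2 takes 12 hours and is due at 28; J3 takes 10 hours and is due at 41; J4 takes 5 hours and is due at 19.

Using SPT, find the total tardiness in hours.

SPT (increasing processing time): J4 J1 J3 J2.
J4: 0→5, due 19, tardiness 0
J1: 5→13, due 18, tardiness 0
J3: 13→23, due 41, tardiness 0
J2: 23→35, due 28, tardiness 7
Sum = 0+0+0+7 = 7.

7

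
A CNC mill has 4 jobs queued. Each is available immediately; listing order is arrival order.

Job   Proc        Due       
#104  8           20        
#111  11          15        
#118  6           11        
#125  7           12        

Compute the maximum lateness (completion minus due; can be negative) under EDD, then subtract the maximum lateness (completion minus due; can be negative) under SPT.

-5

EDD (increasing due date): #118 #125 #111 #104.
#118: 0→6, due 11, lateness -5
#125: 6→13, due 12, lateness 1
#111: 13→24, due 15, lateness 9
#104: 24→32, due 20, lateness 12
Maximum = 12.
SPT (increasing processing time): #118 #125 #104 #111.
#118: 0→6, due 11, lateness -5
#125: 6→13, due 12, lateness 1
#104: 13→21, due 20, lateness 1
#111: 21→32, due 15, lateness 17
Maximum = 17.
Difference = 12 − 17 = -5.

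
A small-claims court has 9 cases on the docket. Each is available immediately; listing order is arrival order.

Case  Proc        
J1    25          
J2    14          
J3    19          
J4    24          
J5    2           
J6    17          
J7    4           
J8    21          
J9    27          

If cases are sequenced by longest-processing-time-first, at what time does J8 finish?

97

LPT (decreasing processing time): J9 J1 J4 J8 J3 J6 J2 J7 J5.
J9: 0→27
J1: 27→52
J4: 52→76
J8: 76→97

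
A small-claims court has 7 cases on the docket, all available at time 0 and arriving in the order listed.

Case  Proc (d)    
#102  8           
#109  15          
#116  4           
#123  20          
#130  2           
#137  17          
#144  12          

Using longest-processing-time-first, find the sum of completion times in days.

LPT (decreasing processing time): #123 #137 #109 #144 #102 #116 #130.
#123: 0→20
#137: 20→37
#109: 37→52
#144: 52→64
#102: 64→72
#116: 72→76
#130: 76→78
Sum = 20+37+52+64+72+76+78 = 399.

399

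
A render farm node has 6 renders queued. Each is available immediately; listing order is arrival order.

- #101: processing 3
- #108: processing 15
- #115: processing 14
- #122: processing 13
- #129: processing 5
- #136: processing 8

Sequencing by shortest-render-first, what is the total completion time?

157

SPT (increasing processing time): #101 #129 #136 #122 #115 #108.
#101: 0→3
#129: 3→8
#136: 8→16
#122: 16→29
#115: 29→43
#108: 43→58
Sum = 3+8+16+29+43+58 = 157.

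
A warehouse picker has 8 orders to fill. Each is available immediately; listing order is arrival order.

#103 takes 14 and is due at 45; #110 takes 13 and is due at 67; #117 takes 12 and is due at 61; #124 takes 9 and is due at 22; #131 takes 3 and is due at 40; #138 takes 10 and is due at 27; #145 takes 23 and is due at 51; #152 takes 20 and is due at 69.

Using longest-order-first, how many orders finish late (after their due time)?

LPT (decreasing processing time): #145 #152 #103 #110 #117 #138 #124 #131.
#145: 0→23, due 51, tardiness 0
#152: 23→43, due 69, tardiness 0
#103: 43→57, due 45, tardiness 12
#110: 57→70, due 67, tardiness 3
#117: 70→82, due 61, tardiness 21
#138: 82→92, due 27, tardiness 65
#124: 92→101, due 22, tardiness 79
#131: 101→104, due 40, tardiness 64
Late orders: 6.

6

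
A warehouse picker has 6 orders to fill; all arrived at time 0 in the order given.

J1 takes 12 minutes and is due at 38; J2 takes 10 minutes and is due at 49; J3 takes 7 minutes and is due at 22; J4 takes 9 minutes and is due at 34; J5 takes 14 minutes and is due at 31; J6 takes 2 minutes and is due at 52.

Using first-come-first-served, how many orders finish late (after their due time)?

4

FIFO (arrival order): J1 J2 J3 J4 J5 J6.
J1: 0→12, due 38, tardiness 0
J2: 12→22, due 49, tardiness 0
J3: 22→29, due 22, tardiness 7
J4: 29→38, due 34, tardiness 4
J5: 38→52, due 31, tardiness 21
J6: 52→54, due 52, tardiness 2
Late orders: 4.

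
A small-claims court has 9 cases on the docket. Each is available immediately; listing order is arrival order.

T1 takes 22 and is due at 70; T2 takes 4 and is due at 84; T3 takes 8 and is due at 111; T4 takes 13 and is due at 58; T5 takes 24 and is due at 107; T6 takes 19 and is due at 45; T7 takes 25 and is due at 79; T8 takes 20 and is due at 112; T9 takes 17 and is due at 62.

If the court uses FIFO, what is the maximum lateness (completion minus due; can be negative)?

90

FIFO (arrival order): T1 T2 T3 T4 T5 T6 T7 T8 T9.
T1: 0→22, due 70, lateness -48
T2: 22→26, due 84, lateness -58
T3: 26→34, due 111, lateness -77
T4: 34→47, due 58, lateness -11
T5: 47→71, due 107, lateness -36
T6: 71→90, due 45, lateness 45
T7: 90→115, due 79, lateness 36
T8: 115→135, due 112, lateness 23
T9: 135→152, due 62, lateness 90
Maximum = 90.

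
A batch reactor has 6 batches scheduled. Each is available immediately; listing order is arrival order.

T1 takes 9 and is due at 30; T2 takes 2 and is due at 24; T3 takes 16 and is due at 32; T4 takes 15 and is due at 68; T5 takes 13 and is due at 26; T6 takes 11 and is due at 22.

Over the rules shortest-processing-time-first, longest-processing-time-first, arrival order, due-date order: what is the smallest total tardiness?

SPT (increasing processing time): T2 T1 T6 T5 T4 T3.
T2: 0→2, due 24, tardiness 0
T1: 2→11, due 30, tardiness 0
T6: 11→22, due 22, tardiness 0
T5: 22→35, due 26, tardiness 9
T4: 35→50, due 68, tardiness 0
T3: 50→66, due 32, tardiness 34
Sum = 0+0+0+9+0+34 = 43.
LPT (decreasing processing time): T3 T4 T5 T6 T1 T2.
T3: 0→16, due 32, tardiness 0
T4: 16→31, due 68, tardiness 0
T5: 31→44, due 26, tardiness 18
T6: 44→55, due 22, tardiness 33
T1: 55→64, due 30, tardiness 34
T2: 64→66, due 24, tardiness 42
Sum = 0+0+18+33+34+42 = 127.
FIFO (arrival order): T1 T2 T3 T4 T5 T6.
T1: 0→9, due 30, tardiness 0
T2: 9→11, due 24, tardiness 0
T3: 11→27, due 32, tardiness 0
T4: 27→42, due 68, tardiness 0
T5: 42→55, due 26, tardiness 29
T6: 55→66, due 22, tardiness 44
Sum = 0+0+0+0+29+44 = 73.
EDD (increasing due date): T6 T2 T5 T1 T3 T4.
T6: 0→11, due 22, tardiness 0
T2: 11→13, due 24, tardiness 0
T5: 13→26, due 26, tardiness 0
T1: 26→35, due 30, tardiness 5
T3: 35→51, due 32, tardiness 19
T4: 51→66, due 68, tardiness 0
Sum = 0+0+0+5+19+0 = 24.
SPT 43, LPT 127, FIFO 73, EDD 24 → minimum 24.

24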